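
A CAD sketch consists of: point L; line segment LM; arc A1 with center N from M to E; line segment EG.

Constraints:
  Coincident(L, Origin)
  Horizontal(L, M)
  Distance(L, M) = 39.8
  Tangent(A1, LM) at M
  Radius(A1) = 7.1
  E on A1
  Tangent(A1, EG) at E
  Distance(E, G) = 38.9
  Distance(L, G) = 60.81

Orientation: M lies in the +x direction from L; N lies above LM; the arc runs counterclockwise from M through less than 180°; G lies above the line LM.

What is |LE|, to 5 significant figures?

47.527

Checks: |NE| = 7.100 ✓; ∠(NE, EG) = 90.00° ✓; |EG| = 38.90 ✓; |LG| = 60.81 ✓.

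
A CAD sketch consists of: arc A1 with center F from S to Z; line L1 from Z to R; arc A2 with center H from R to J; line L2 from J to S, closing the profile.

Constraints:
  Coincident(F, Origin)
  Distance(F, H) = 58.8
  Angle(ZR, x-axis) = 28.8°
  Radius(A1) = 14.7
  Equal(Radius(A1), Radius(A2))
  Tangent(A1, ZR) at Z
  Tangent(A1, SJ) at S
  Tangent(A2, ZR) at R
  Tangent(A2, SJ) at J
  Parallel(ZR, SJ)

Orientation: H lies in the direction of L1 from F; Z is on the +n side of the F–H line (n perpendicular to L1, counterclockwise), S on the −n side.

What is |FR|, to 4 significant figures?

60.61

The slot axis is L1's direction at 28.8°, so u = (cos 28.8°, sin 28.8°) = (0.8763, 0.4818) and n = (−sin 28.8°, cos 28.8°) = (-0.4818, 0.8763). F is at the origin and H lies 58.8 along u from F, so H = 58.8·u = (51.53, 28.33). Tangency of A1 to both parallel lines with radius 14.7 puts Z and S at F ± 14.7·n: Z = (-7.082, 12.88), S = (7.082, -12.88). Equal radii place R and J the same way about H: R = H + 14.7·n = (44.45, 41.21), J = H − 14.7·n = (58.61, 15.45). Then |FR| = |R − F| = 60.61.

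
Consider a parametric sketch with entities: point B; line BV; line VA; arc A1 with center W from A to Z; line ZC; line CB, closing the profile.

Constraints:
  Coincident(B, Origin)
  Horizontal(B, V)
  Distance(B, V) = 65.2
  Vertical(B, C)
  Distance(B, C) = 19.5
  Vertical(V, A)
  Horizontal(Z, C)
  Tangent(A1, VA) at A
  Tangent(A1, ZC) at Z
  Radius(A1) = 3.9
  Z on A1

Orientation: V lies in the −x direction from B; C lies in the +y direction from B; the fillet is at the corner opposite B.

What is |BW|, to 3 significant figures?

63.3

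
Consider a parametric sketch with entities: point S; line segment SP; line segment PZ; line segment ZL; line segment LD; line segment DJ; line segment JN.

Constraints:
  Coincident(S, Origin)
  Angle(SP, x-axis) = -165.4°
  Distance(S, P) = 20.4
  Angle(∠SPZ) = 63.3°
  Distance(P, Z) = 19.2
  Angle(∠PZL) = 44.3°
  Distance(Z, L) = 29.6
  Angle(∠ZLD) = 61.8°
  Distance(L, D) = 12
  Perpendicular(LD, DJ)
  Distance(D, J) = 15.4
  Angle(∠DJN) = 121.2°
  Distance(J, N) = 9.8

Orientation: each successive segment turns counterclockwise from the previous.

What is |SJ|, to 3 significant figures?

13.4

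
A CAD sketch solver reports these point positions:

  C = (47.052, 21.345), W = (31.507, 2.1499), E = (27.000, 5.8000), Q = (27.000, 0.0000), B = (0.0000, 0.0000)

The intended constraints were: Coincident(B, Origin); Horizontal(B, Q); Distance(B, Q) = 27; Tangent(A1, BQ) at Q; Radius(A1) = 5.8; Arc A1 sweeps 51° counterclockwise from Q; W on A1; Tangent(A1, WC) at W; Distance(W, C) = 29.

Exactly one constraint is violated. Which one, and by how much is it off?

Distance(W, C) = 29 — off by 4.30.

B = (0.00, 0.00) ✓; B.y = 0.00, Q.y = 0.00 ✓; |BQ| = 27.00 ✓; ∠(EQ, QB) = 90.00° ✓; |EQ| = 5.800 ✓; bearing(E→W) − bearing(E→Q) = 51.00° ✓; |EW| = 5.800 ✓; ∠(EW, WC) = 90.00° ✓; |WC| = 24.70 ✗.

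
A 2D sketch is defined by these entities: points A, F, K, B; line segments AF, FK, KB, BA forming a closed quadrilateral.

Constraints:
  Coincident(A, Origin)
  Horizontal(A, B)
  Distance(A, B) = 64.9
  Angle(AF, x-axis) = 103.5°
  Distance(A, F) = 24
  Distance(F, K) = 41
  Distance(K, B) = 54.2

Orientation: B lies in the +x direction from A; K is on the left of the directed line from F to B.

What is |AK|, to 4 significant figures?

52.22

A is at the origin; A and B share the same y with |AB| = 64.9 and B in +x, so B = (64.9, 0). AF runs at 103.5° with |AF| = 24.0, so F = (-5.603, 23.34). K is determined by |FK| = 41.0 and |KB| = 54.2 together: it lies at the intersection of circle(F, 41.0) and circle(B, 54.2). With |FB| = 74.26, the foot of the radical line on FB is 28.67 from F and the perpendicular offset is √(41.0² − 28.67²) = 29.31. Taking the left-of-FB solution: K = (30.83, 42.15).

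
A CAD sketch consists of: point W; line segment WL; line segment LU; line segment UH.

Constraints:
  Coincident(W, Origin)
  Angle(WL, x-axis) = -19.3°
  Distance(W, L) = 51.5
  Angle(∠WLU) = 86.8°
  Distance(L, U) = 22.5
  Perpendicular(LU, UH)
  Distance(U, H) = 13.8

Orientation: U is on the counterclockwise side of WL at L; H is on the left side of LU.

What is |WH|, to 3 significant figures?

42.4

∠WLU = 86.8°, so LU runs at -19.3° + (180° − 86.8°) = 73.9° from the x-axis; with |LU| = 22.5, U = L + 22.5·(cos 73.9°, sin 73.9°) = (54.8, 4.60). LU is perpendicular to UH; with |UH| = 13.8 on the left of LU, H = U + 13.8·(-0.961, 0.277) = (41.6, 8.42). Then |WH| = |H − W| = 42.4.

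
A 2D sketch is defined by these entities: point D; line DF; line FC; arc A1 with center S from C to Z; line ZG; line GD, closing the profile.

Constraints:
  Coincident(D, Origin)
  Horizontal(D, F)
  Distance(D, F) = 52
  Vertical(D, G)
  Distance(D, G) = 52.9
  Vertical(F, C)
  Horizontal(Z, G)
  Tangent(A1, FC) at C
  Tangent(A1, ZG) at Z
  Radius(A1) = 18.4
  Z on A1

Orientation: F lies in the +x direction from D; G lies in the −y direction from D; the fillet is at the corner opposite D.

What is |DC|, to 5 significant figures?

62.404

D is at the origin; DF is horizontal with |DF| = 52.0 and F on the +x side, so F = (52.000, 0.0000). D and G share the same x with |DG| = 52.9 and G on the −y side, so G = (0.0000, -52.900). The virtual corner opposite D is at (52.000, -52.900). A1 meets FC tangentially, so SC is at right angles to FC and A1 meets ZG tangentially, so SZ is at right angles to ZG, with radius 18.4, so the center S sits 18.4 in from both sides at S = (33.600, -34.500). That places the tangent points at C = (52.000, -34.500) on FC and Z = (33.600, -52.900) on ZG. Then |DC| = |C − D| = 62.404.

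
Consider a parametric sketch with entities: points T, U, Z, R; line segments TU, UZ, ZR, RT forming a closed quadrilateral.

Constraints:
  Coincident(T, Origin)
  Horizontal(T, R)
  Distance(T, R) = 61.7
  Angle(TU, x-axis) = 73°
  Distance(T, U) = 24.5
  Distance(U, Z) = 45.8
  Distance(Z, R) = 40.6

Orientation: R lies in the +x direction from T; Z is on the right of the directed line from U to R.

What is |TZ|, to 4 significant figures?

31.56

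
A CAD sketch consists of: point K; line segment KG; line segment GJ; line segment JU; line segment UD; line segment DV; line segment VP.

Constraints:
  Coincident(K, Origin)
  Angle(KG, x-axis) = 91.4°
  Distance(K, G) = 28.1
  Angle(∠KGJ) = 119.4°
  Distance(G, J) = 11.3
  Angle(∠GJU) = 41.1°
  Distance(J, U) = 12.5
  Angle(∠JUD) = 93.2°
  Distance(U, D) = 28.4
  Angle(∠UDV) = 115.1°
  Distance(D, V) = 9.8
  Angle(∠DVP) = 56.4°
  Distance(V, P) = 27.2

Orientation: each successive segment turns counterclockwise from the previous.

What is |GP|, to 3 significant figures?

1.61

∠UDV = 115.1° gives DV at 82.6° from the x-axis; with |DV| = 9.8, V = (22.1, 40.1). ∠DVP = 56.4° gives VP at -154° from the x-axis; with |VP| = 27.2, P = (-2.29, 28.1). Then |GP| = |P − G| = 1.61.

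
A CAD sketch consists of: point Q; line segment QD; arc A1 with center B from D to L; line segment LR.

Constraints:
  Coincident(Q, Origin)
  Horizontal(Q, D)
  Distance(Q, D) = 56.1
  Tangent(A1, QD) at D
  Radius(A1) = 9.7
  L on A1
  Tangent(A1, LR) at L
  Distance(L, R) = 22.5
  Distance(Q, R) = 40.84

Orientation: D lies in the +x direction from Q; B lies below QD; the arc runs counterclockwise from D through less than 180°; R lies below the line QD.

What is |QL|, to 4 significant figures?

48.57

Q is at the origin; QD is horizontal with |QD| = 56.1 and D on the +x side, so D = (56.10, 0.000). Tangency of A1 to QD means the radius BD is perpendicular to QD, so B = D + (0, -9.7) = (56.10, -9.700). Since BL ⟂ LR (tangency), |BR| = √(9.7² + 22.5²) = 24.50 regardless of where L sits on A1. So R lies on both circle(Q, 40.84) and circle(B, 24.50); the below-QD intersection is R = (34.67, -21.58). L is the foot of the tangent from R: L = (48.42, -3.772).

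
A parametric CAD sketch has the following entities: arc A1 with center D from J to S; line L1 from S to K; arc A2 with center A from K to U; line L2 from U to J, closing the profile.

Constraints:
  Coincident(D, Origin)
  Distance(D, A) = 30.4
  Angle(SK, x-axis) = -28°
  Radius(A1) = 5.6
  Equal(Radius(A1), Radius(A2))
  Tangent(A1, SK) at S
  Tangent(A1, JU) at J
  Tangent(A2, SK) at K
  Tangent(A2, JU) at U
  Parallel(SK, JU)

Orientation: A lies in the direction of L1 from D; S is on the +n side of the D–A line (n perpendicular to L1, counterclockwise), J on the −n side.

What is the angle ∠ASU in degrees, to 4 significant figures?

9.787°

The slot axis is L1's direction at -28.0°, so u = (cos -28.0°, sin -28.0°) = (0.8829, -0.4695) and n = (−sin -28.0°, cos -28.0°) = (0.4695, 0.8829). D is at the origin and A lies 30.4 along u from D, so A = 30.4·u = (26.84, -14.27). Tangency of A1 to both parallel lines with radius 5.6 puts S and J at D ± 5.6·n: S = (2.629, 4.945), J = (-2.629, -4.945). Equal radii place K and U the same way about A: K = A + 5.6·n = (29.47, -9.327), U = A − 5.6·n = (24.21, -19.22). Then cos ∠ASU = SA·SU / (|SA||SU|), giving 9.787°.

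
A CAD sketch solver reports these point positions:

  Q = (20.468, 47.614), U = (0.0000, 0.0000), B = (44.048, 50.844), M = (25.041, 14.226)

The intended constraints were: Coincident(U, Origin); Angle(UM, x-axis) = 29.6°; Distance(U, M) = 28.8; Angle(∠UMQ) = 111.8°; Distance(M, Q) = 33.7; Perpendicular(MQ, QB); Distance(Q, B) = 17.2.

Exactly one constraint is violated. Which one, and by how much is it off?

Distance(Q, B) = 17.2 — off by 6.60.

U = (0.00, 0.00) ✓; UM at 29.60° ✓; |UM| = 28.80 ✓; ∠UMQ = 111.8° ✓; |MQ| = 33.70 ✓; ∠(MQ, QB) = 90.00° ✓; |QB| = 23.80 ✗.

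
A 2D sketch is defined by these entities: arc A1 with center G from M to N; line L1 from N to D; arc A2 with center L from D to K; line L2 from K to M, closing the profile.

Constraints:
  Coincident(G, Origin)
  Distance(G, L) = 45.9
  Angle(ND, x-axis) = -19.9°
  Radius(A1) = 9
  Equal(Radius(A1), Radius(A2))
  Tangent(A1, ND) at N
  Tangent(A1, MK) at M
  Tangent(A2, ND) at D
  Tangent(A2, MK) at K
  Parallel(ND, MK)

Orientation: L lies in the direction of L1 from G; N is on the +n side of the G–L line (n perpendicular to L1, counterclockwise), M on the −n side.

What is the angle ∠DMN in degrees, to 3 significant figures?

68.6°

Tangency of A1 to both parallel lines with radius 9.0 puts N and M at G ± 9.0·n: N = (3.06, 8.46), M = (-3.06, -8.46). Equal radii place D and K the same way about L: D = L + 9.0·n = (46.2, -7.16), K = L − 9.0·n = (40.1, -24.1). Then cos ∠DMN = MD·MN / (|MD||MN|), giving 68.6°.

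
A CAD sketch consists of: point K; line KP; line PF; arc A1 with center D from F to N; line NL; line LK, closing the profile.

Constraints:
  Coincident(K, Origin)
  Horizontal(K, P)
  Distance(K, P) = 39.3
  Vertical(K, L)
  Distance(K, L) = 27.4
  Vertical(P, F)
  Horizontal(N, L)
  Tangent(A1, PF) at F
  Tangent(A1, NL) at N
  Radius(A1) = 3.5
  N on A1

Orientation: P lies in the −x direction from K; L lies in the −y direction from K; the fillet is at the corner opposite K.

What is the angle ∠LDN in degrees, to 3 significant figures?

84.4°

K is at the origin; KP is horizontal with |KP| = 39.3 and P on the −x side, so P = (-39.3, 0.00). K and L share the same x with |KL| = 27.4 and L on the −y side, so L = (0.00, -27.4). The virtual corner opposite K is at (-39.3, -27.4). The tangent condition forces DF to be normal to PF and the tangent condition forces DN to be normal to NL, with radius 3.5, so the center D sits 3.5 in from both sides at D = (-35.8, -23.9). That places the tangent points at F = (-39.3, -23.9) on PF and N = (-35.8, -27.4) on NL. Then cos ∠LDN = DL·DN / (|DL||DN|), giving 84.4°.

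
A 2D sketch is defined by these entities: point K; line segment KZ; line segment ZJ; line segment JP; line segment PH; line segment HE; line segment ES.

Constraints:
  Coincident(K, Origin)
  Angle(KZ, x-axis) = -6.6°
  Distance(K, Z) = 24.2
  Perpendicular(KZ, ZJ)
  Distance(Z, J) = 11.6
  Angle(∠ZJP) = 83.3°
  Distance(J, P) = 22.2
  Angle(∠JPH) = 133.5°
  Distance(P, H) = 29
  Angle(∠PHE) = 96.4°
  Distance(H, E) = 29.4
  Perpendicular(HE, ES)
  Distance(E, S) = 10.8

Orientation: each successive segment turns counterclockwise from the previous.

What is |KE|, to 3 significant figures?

34.9

K is at the origin; KZ runs at -6.6° with length 24.2, so Z = (24.0, -2.78). KZ is perpendicular to ZJ, so ZJ runs at 83.4°; with |ZJ| = 11.6, J = (25.4, 8.74). ∠ZJP = 83.3° gives JP at -180° from the x-axis; with |JP| = 22.2, P = (3.17, 8.70). ∠JPH = 133.5° gives PH at -133° from the x-axis; with |PH| = 29.0, H = (-16.8, -12.4). ∠PHE = 96.4° gives HE at -49.8° from the x-axis; with |HE| = 29.4, E = (2.22, -34.8). Then |KE| = |E − K| = 34.9.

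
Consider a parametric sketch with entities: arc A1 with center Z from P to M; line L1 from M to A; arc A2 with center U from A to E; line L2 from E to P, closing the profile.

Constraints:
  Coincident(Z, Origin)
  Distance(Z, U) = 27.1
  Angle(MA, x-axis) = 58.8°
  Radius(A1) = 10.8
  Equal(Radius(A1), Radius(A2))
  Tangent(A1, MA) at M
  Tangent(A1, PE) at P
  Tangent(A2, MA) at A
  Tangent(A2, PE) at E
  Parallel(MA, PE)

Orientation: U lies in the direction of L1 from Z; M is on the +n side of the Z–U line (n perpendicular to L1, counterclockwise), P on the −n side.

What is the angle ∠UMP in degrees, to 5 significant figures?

68.272°

The slot axis is L1's direction at 58.8°, so u = (cos 58.8°, sin 58.8°) = (0.51803, 0.85536) and n = (−sin 58.8°, cos 58.8°) = (-0.85536, 0.51803). Z is at the origin and U lies 27.1 along u from Z, so U = 27.1·u = (14.039, 23.180). Tangency of A1 to both parallel lines with radius 10.8 puts M and P at Z ± 10.8·n: M = (-9.2379, 5.5947), P = (9.2379, -5.5947). Then cos ∠UMP = MU·MP / (|MU||MP|), giving 68.272°.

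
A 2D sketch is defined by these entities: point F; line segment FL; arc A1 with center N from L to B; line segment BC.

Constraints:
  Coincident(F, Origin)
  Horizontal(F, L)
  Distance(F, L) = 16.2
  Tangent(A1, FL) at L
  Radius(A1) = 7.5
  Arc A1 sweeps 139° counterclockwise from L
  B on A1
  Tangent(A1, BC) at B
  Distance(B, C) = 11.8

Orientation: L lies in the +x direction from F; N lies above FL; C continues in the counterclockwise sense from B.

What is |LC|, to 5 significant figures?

21.278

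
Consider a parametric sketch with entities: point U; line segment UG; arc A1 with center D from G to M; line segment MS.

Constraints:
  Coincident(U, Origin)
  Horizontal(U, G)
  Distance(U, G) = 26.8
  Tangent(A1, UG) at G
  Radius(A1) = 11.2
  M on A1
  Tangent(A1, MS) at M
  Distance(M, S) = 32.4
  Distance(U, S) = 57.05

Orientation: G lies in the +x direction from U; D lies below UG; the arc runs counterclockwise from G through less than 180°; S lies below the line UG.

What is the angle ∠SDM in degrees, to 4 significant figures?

70.93°

Checks: |DM| = 11.20 ✓; ∠(DM, MS) = 90.00° ✓; |MS| = 32.40 ✓; |US| = 57.05 ✓.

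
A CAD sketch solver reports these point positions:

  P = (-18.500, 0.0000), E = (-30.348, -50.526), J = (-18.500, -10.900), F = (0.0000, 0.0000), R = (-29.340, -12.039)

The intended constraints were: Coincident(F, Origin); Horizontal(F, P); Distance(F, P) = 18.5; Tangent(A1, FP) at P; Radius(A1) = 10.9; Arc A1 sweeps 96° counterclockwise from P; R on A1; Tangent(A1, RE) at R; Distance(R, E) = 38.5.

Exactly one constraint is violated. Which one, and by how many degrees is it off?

Tangent(A1, RE) at R — off by 7.50°.

F = (0.00, 0.00) ✓; F.y = 0.00, P.y = 0.00 ✓; |FP| = 18.50 ✓; ∠(JP, PF) = 90.00° ✓; |JP| = 10.90 ✓; bearing(J→R) − bearing(J→P) = 96.00° ✓; |JR| = 10.90 ✓; ∠(JR, RE) = 97.50° ✗; |RE| = 38.50 ✓.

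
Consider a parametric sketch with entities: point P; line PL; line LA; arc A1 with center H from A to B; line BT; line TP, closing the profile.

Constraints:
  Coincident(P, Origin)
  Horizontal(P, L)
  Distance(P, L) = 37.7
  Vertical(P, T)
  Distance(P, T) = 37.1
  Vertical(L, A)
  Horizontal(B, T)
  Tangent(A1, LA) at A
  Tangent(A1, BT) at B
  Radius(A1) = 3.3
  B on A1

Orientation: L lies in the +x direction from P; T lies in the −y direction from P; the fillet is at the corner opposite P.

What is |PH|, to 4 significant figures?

48.23

PT is vertical with |PT| = 37.1 and T on the −y side, so T = (0.000, -37.10). The virtual corner opposite P is at (37.70, -37.10). A1 meets LA tangentially, so HA is at right angles to LA and tangency of A1 to BT means the radius HB is perpendicular to BT, with radius 3.3, so the center H sits 3.3 in from both sides at H = (34.40, -33.80). Then |PH| = |H − P| = 48.23.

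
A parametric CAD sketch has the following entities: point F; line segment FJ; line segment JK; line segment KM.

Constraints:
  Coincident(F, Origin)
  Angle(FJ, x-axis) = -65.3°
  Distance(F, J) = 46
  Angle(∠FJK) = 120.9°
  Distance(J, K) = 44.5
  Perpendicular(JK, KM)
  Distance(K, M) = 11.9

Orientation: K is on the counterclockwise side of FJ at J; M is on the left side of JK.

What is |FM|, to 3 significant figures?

73.5

∠FJK = 120.9°, so JK runs at -65.3° + (180° − 120.9°) = -6.20° from the x-axis; with |JK| = 44.5, K = J + 44.5·(cos -6.20°, sin -6.20°) = (63.5, -46.6). JK ⟂ KM; with |KM| = 11.9 on the left of JK, M = K + 11.9·(0.108, 0.994) = (64.7, -34.8). Then |FM| = |M − F| = 73.5.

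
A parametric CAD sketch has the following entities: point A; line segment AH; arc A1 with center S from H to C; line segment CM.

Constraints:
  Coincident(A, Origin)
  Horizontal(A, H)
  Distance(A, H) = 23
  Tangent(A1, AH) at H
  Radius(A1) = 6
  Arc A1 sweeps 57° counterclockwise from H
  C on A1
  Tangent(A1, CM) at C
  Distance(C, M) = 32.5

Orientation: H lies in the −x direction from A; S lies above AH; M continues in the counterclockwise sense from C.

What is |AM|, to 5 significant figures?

29.990

A is at the origin; AH is horizontal with |AH| = 23.0 and H on the −x side, so H = (-23.000, 0.0000). Tangency of A1 to AH means the radius SH is perpendicular to AH, so S = H + (0, 6) = (-23.000, 6.0000). On A1, H sits at bearing -90° from S; a 57° counterclockwise sweep puts C at bearing -33°, so C = S + 6.0·(cos -33°, sin -33°) = (-17.968, 2.7322). A1 meets CM tangentially, so SC is at right angles to CM, so CM runs along (−sin -33°, cos -33°); with |CM| = 32.5, M = (-0.26721, 29.989). Then |AM| = |M − A| = 29.990.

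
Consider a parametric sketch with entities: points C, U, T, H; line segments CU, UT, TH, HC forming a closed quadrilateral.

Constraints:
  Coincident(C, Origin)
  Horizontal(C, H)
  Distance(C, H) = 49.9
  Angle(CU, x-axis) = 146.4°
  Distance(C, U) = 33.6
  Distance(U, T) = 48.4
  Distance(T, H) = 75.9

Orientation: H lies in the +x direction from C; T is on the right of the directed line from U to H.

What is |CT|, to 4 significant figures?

35.47

C is at the origin; CH is horizontal with |CH| = 49.9 and H in +x, so H = (49.9, 0). CU runs at 146.4° with |CU| = 33.6, so U = (-27.99, 18.59). T is determined by |UT| = 48.4 and |TH| = 75.9 together: it lies at the intersection of circle(U, 48.4) and circle(H, 75.9). With |UH| = 80.07, the foot of the radical line on UH is 18.69 from U and the perpendicular offset is √(48.4² − 18.69²) = 44.64. Taking the right-of-UH solution: T = (-20.17, -29.17).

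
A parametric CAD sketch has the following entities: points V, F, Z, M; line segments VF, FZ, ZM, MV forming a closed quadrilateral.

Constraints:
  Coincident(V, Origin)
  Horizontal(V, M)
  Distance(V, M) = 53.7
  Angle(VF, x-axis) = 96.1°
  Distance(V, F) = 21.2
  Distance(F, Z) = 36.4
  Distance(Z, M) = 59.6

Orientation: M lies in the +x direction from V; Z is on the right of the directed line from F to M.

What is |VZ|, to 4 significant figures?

15.77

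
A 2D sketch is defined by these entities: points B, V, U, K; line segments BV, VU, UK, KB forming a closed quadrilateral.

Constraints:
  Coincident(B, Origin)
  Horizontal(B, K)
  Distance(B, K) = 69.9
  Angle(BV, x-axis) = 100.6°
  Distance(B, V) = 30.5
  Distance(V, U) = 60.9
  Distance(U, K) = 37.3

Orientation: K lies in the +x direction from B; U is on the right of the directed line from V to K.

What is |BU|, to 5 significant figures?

38.612

Checks: |VU| = 60.90 ✓; |UK| = 37.30 ✓.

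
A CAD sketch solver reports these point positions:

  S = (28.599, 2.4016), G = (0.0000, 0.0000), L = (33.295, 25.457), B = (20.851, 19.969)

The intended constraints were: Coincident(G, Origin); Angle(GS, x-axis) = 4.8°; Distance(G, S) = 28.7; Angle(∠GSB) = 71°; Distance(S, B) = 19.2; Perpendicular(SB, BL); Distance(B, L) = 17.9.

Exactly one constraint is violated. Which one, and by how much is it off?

Distance(B, L) = 17.9 — off by 4.30.

G = (0.00, 0.00) ✓; GS at 4.800° ✓; |GS| = 28.70 ✓; ∠GSB = 71.00° ✓; |SB| = 19.20 ✓; ∠(SB, BL) = 90.00° ✓; |BL| = 13.60 ✗.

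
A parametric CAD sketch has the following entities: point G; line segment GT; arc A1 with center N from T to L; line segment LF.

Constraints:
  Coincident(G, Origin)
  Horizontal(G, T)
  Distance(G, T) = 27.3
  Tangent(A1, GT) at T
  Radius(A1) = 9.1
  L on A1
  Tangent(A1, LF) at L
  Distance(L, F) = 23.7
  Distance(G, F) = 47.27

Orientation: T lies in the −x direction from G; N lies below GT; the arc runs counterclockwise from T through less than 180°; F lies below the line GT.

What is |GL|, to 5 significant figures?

37.762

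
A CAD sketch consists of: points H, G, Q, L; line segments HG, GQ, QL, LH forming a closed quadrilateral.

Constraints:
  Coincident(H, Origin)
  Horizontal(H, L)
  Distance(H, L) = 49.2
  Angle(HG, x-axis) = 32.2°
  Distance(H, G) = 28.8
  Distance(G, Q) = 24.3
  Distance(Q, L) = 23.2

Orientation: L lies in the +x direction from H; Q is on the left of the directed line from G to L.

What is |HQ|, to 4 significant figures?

52.73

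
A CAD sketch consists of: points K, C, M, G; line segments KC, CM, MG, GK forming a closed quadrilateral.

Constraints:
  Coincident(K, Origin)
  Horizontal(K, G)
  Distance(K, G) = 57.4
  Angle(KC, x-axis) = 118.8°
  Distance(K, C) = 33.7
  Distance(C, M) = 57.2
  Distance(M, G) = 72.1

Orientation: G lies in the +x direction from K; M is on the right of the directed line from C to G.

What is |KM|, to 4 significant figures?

28.81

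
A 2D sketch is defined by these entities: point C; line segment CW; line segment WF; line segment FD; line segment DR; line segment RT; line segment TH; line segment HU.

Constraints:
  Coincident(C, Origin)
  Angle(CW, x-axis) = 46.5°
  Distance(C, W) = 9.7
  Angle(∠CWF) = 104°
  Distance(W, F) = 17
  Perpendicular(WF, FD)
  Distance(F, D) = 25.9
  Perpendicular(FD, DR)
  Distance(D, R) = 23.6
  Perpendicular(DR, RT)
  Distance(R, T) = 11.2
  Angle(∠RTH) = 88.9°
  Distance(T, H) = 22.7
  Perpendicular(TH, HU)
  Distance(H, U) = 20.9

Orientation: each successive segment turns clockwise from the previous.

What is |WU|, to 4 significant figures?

39.30

C is at the origin; CW runs at 46.5° with length 9.7, so W = (6.677, 7.036). ∠CWF = 104.0° gives WF at -29.50° from the x-axis; with |WF| = 17.0, F = (21.47, -1.335). The perpendicularity gives FD at right angles to WF, so FD runs at -119.5°; with |FD| = 25.9, D = (8.719, -23.88). The perpendicularity gives DR at right angles to FD, so DR runs at 150.5°; with |DR| = 23.6, R = (-11.82, -12.26). DR is perpendicular to RT, so RT runs at 60.50°; with |RT| = 11.2, T = (-6.306, -2.508). ∠RTH = 88.9° gives TH at -30.60° from the x-axis; with |TH| = 22.7, H = (13.23, -14.06). TH ⟂ HU, so HU runs at -120.6°; with |HU| = 20.9, U = (2.594, -32.05). Then |WU| = |U − W| = 39.30.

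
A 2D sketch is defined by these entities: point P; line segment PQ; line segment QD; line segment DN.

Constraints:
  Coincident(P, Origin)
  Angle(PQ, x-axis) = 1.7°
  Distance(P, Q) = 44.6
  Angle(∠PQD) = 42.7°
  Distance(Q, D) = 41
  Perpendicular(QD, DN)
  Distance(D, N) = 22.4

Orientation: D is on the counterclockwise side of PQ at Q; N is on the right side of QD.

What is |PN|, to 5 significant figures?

53.284

P is at the origin; PQ runs at 1.7° with length 44.6, so Q = 44.6·(cos 1.7°, sin 1.7°) = (44.580, 1.3231). ∠PQD = 42.7°, so QD runs at 1.7° + (180° − 42.7°) = 139.00° from the x-axis; with |QD| = 41.0, D = Q + 41.0·(cos 139.00°, sin 139.00°) = (13.637, 28.222). QD is perpendicular to DN; with |DN| = 22.4 on the right of QD, N = D + 22.4·(0.65606, 0.75471) = (28.333, 45.127). Then |PN| = |N − P| = 53.284.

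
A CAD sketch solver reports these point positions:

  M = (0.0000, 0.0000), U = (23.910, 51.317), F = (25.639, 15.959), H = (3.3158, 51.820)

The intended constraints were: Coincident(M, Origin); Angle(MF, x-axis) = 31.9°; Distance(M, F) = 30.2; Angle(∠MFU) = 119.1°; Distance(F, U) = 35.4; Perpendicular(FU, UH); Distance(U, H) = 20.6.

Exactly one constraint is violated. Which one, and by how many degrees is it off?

Perpendicular(FU, UH) — off by 4.20°.

M = (0.00, 0.00) ✓; MF at 31.90° ✓; |MF| = 30.20 ✓; ∠MFU = 119.1° ✓; |FU| = 35.40 ✓; ∠(FU, UH) = 85.80° ✗; |UH| = 20.60 ✓.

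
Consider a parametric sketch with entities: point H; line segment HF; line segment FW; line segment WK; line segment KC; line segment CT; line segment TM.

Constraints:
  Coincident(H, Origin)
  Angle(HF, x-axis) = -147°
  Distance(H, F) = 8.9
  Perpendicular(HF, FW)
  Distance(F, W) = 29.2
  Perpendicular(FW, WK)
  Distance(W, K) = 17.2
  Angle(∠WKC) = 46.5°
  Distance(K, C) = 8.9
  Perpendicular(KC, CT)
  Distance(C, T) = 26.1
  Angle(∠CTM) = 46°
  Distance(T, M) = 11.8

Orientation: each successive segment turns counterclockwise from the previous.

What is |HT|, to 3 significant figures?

44.0

H is at the origin; HF runs at -147.0° with length 8.9, so F = (-7.46, -4.85). HF is perpendicular to FW, so FW runs at -57.0°; with |FW| = 29.2, W = (8.44, -29.3). The perpendicularity gives WK at right angles to FW, so WK runs at 33.0°; with |WK| = 17.2, K = (22.9, -20.0). ∠WKC = 46.5° gives KC at 166° from the x-axis; with |KC| = 8.9, C = (14.2, -17.9). KC ⟂ CT, so CT runs at -104°; with |CT| = 26.1, T = (8.12, -43.3). Then |HT| = |T − H| = 44.0.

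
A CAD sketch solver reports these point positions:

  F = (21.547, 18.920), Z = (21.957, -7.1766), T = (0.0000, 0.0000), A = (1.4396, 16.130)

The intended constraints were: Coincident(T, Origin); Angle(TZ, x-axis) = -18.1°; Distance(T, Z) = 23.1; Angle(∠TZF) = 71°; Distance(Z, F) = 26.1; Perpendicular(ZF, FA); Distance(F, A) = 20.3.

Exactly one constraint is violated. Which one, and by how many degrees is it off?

Perpendicular(ZF, FA) — off by 7.00°.

T = (0.00, 0.00) ✓; TZ at -18.10° ✓; |TZ| = 23.10 ✓; ∠TZF = 71.00° ✓; |ZF| = 26.10 ✓; ∠(ZF, FA) = 97.00° ✗; |FA| = 20.30 ✓.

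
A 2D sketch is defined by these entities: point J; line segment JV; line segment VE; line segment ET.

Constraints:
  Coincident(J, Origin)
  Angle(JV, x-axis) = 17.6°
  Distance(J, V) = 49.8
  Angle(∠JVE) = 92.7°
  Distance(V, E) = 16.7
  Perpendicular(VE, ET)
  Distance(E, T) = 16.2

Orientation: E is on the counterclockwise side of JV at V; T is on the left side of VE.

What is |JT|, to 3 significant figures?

38.6

J is at the origin; JV runs at 17.6° with length 49.8, so V = 49.8·(cos 17.6°, sin 17.6°) = (47.5, 15.1). ∠JVE = 92.7°, so VE runs at 17.6° + (180° − 92.7°) = 105° from the x-axis; with |VE| = 16.7, E = V + 16.7·(cos 105°, sin 105°) = (43.2, 31.2). VE ⟂ ET; with |ET| = 16.2 on the left of VE, T = E + 16.2·(-0.966, -0.257) = (27.5, 27.0). Then |JT| = |T − J| = 38.6.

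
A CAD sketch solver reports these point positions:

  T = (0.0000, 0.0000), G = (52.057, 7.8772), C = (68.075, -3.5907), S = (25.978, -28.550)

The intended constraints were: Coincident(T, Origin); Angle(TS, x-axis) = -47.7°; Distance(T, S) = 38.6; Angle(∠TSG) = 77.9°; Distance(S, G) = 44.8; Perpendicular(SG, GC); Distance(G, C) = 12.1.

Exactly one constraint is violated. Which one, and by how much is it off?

Distance(G, C) = 12.1 — off by 7.60.

T = (0.00, 0.00) ✓; TS at -47.70° ✓; |TS| = 38.60 ✓; ∠TSG = 77.90° ✓; |SG| = 44.80 ✓; ∠(SG, GC) = 90.00° ✓; |GC| = 19.70 ✗.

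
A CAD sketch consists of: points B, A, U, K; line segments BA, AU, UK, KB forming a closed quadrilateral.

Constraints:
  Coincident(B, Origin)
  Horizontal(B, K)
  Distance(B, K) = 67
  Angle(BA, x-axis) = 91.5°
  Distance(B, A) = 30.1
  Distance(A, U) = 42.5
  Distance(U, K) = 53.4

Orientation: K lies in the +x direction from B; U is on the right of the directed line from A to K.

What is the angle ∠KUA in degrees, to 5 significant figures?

100.70°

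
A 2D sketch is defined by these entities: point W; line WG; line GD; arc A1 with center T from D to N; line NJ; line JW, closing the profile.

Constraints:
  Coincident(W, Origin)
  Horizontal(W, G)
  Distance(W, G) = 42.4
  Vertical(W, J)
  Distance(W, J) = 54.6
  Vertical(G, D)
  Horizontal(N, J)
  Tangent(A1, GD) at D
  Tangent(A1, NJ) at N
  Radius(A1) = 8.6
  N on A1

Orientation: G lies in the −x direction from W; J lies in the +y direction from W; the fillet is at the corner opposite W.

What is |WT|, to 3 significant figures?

57.1

WJ is vertical with |WJ| = 54.6 and J on the +y side, so J = (0.00, 54.6). The virtual corner opposite W is at (-42.4, 54.6). The tangent condition forces TD to be normal to GD and since A1 is tangent to NJ there, TN ⟂ NJ, with radius 8.6, so the center T sits 8.6 in from both sides at T = (-33.8, 46.0). Then |WT| = |T − W| = 57.1.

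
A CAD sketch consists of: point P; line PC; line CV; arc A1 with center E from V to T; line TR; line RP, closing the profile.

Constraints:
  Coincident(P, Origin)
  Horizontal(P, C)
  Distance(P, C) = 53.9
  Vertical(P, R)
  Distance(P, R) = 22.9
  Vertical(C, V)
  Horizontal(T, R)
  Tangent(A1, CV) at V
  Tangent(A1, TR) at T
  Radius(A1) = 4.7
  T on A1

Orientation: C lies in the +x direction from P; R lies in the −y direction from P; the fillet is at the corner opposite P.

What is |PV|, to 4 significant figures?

56.89

P is at the origin; PC is horizontal with |PC| = 53.9 and C on the +x side, so C = (53.90, 0.000). P and R share the same x with |PR| = 22.9 and R on the −y side, so R = (0.000, -22.90). The virtual corner opposite P is at (53.90, -22.90). Since A1 is tangent to CV there, EV ⟂ CV and tangency of A1 to TR means the radius ET is perpendicular to TR, with radius 4.7, so the center E sits 4.7 in from both sides at E = (49.20, -18.20). That places the tangent points at V = (53.90, -18.20) on CV and T = (49.20, -22.90) on TR. Then |PV| = |V − P| = 56.89.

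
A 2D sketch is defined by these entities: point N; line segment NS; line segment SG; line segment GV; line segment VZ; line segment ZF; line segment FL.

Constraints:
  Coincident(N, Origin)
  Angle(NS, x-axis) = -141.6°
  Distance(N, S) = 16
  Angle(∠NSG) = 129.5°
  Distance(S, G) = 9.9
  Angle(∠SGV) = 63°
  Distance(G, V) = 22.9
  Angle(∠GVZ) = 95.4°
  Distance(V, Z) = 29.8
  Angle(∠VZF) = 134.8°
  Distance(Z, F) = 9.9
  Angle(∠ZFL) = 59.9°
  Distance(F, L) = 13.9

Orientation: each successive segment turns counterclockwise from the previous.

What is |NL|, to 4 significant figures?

13.15

N is at the origin; NS runs at -141.6° with length 16.0, so S = (-12.54, -9.938). ∠NSG = 129.5° gives SG at -91.10° from the x-axis; with |SG| = 9.9, G = (-12.73, -19.84). ∠SGV = 63.0° gives GV at 25.90° from the x-axis; with |GV| = 22.9, V = (7.871, -9.834). ∠GVZ = 95.4° gives VZ at 110.5° from the x-axis; with |VZ| = 29.8, Z = (-2.565, 18.08). ∠VZF = 134.8° gives ZF at 155.7° from the x-axis; with |ZF| = 9.9, F = (-11.59, 22.15). ∠ZFL = 59.9° gives FL at -84.20° from the x-axis; with |FL| = 13.9, L = (-10.18, 8.324). Then |NL| = |L − N| = 13.15.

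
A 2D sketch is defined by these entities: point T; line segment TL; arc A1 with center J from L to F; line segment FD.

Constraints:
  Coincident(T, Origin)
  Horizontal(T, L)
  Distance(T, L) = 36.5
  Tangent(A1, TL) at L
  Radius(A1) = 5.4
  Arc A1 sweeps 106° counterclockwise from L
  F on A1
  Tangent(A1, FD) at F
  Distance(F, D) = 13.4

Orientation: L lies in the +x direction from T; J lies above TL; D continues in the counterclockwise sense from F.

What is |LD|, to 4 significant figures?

19.83

T is at the origin; TL is horizontal with |TL| = 36.5 and L on the +x side, so L = (36.50, 0.000). Since A1 is tangent to TL there, JL ⟂ TL, so J = L + (0, 5.4) = (36.50, 5.400). On A1, L sits at bearing -90° from J; a 106° counterclockwise sweep puts F at bearing 16°, so F = J + 5.4·(cos 16°, sin 16°) = (41.69, 6.888). Since A1 is tangent to FD there, JF ⟂ FD, so FD runs along (−sin 16°, cos 16°); with |FD| = 13.4, D = (38.00, 19.77). Then |LD| = |D − L| = 19.83.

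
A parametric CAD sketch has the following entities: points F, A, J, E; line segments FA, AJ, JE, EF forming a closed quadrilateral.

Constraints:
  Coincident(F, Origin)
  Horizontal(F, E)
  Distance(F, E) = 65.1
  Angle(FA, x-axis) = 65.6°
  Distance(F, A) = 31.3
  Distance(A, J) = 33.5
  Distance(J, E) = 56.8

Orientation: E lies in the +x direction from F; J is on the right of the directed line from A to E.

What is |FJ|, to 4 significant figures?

9.709

Checks: |AJ| = 33.50 ✓; |JE| = 56.80 ✓.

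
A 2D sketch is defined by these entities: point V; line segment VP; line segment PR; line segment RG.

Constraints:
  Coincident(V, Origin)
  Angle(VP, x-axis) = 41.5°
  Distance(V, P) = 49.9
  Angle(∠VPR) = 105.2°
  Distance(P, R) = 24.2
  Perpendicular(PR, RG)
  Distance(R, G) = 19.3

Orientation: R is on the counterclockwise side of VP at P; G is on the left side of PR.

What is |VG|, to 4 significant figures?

47.14

V is at the origin; VP runs at 41.5° with length 49.9, so P = 49.9·(cos 41.5°, sin 41.5°) = (37.37, 33.06). ∠VPR = 105.2°, so PR runs at 41.5° + (180° − 105.2°) = 116.3° from the x-axis; with |PR| = 24.2, R = P + 24.2·(cos 116.3°, sin 116.3°) = (26.65, 54.76). PR is perpendicular to RG; with |RG| = 19.3 on the left of PR, G = R + 19.3·(-0.8965, -0.4431) = (9.348, 46.21). Then |VG| = |G − V| = 47.14.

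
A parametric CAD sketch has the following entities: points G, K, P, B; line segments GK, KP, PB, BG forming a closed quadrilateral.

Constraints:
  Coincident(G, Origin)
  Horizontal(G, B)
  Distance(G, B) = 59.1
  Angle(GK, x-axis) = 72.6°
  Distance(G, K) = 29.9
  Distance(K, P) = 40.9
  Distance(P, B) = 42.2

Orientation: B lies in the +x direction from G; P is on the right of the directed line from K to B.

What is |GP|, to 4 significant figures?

21.59

G is at the origin; GB is horizontal with |GB| = 59.1 and B in +x, so B = (59.1, 0). GK runs at 72.6° with |GK| = 29.9, so K = (8.941, 28.53). P is determined by |KP| = 40.9 and |PB| = 42.2 together: it lies at the intersection of circle(K, 40.9) and circle(B, 42.2). With |KB| = 57.71, the foot of the radical line on KB is 27.92 from K and the perpendicular offset is √(40.9² − 27.92²) = 29.89. Taking the right-of-KB solution: P = (18.43, -11.25).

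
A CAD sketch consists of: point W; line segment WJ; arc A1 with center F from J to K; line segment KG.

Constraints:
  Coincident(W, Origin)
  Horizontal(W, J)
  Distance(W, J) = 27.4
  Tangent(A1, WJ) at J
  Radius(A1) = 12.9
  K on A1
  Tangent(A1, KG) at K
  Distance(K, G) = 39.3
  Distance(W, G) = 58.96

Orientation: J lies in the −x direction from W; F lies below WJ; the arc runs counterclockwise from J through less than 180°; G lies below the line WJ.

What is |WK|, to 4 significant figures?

43.18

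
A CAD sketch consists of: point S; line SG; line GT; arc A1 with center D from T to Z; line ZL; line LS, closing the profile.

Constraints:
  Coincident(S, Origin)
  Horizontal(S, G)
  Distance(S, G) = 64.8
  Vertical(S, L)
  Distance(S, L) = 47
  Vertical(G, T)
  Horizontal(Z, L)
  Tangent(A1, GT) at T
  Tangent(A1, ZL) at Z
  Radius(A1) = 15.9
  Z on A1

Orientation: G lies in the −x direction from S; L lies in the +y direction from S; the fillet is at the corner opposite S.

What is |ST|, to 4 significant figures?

71.88

S is at the origin; S and G share the same y with |SG| = 64.8 and G on the −x side, so G = (-64.80, 0.000). SL is vertical with |SL| = 47.0 and L on the +y side, so L = (0.000, 47.00). The virtual corner opposite S is at (-64.80, 47.00). The tangent condition forces DT to be normal to GT and tangency of A1 to ZL means the radius DZ is perpendicular to ZL, with radius 15.9, so the center D sits 15.9 in from both sides at D = (-48.90, 31.10). That places the tangent points at T = (-64.80, 31.10) on GT and Z = (-48.90, 47.00) on ZL. Then |ST| = |T − S| = 71.88.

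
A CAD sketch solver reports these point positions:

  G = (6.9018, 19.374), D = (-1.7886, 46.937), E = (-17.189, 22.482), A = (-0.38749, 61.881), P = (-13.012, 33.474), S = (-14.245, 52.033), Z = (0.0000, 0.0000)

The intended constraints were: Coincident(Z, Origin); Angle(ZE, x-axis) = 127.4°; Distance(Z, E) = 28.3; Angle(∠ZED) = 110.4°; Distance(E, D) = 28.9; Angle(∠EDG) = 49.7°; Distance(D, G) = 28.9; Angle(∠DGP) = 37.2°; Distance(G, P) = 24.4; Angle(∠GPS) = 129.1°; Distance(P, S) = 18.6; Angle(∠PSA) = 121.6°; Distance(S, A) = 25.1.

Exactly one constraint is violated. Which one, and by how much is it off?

Distance(S, A) = 25.1 — off by 8.10.

Z = (0.00, 0.00) ✓; ZE at 127.4° ✓; |ZE| = 28.30 ✓; ∠ZED = 110.4° ✓; |ED| = 28.90 ✓; ∠EDG = 49.70° ✓; |DG| = 28.90 ✓; ∠DGP = 37.20° ✓; |GP| = 24.40 ✓; ∠GPS = 129.1° ✓; |PS| = 18.60 ✓; ∠PSA = 121.6° ✓; |SA| = 17.00 ✗.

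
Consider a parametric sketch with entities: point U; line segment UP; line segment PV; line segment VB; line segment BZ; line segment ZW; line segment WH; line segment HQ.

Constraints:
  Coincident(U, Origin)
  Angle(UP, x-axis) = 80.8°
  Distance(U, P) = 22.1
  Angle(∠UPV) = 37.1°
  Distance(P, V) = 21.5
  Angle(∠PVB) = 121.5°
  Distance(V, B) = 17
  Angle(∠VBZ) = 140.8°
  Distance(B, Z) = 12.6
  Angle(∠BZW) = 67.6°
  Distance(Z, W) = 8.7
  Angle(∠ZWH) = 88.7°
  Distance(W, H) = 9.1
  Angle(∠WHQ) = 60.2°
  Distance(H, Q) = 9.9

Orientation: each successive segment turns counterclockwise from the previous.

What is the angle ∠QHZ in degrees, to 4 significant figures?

15.87°

U is at the origin; UP runs at 80.8° with length 22.1, so P = (3.533, 21.82). ∠UPV = 37.1° gives PV at -136.3° from the x-axis; with |PV| = 21.5, V = (-12.01, 6.962). ∠PVB = 121.5° gives VB at -77.80° from the x-axis; with |VB| = 17.0, B = (-8.418, -9.654). ∠VBZ = 140.8° gives BZ at -38.60° from the x-axis; with |BZ| = 12.6, Z = (1.429, -17.52). ∠BZW = 67.6° gives ZW at 73.80° from the x-axis; with |ZW| = 8.7, W = (3.856, -9.161). ∠ZWH = 88.7° gives WH at 165.1° from the x-axis; with |WH| = 9.1, H = (-4.938, -6.821). ∠WHQ = 60.2° gives HQ at -75.10° from the x-axis; with |HQ| = 9.9, Q = (-2.392, -16.39). Then cos ∠QHZ = HQ·HZ / (|HQ||HZ|), giving 15.87°.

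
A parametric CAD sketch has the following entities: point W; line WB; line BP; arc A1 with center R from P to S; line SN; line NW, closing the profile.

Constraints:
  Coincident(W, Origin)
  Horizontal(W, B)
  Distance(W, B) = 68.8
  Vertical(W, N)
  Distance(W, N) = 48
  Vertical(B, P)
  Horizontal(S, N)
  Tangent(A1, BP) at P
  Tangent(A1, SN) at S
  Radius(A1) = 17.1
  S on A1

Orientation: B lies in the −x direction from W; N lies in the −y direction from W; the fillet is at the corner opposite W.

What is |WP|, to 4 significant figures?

75.42

The virtual corner opposite W is at (-68.80, -48.00). Since A1 is tangent to BP there, RP ⟂ BP and the tangent condition forces RS to be normal to SN, with radius 17.1, so the center R sits 17.1 in from both sides at R = (-51.70, -30.90). That places the tangent points at P = (-68.80, -30.90) on BP and S = (-51.70, -48.00) on SN. Then |WP| = |P − W| = 75.42.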